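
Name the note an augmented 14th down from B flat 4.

Counting seven letter names plus an octave down from B lands on C.
An augmented fourteenth is 24 semitones; 24 semitones down from Bb4 gives Cbb3.

C double-flat 3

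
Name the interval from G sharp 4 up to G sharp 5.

perfect 8th

G to G is the same letter name, plus an octave, so the interval is some kind of octave.
The perfect octave spans 12 semitones, and G#4 to G#5 is exactly 12 semitones — so this is a perfect octave.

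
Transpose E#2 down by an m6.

G##1

Counting six letter names down from E lands on G.
A minor sixth spans 8 semitones, so from E#2 the target pitch is G##1.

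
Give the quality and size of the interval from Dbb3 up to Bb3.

D to B spans six letter names (D-E-F-G-A-B) — that makes it a sixth of some quality.
Dbb3 to Bb3 spans 10 semitones — one semitone wider than the major sixth (9) — giving an augmented sixth.

A6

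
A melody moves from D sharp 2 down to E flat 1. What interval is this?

Descending from D#2 to Eb1 is the same interval as ascending Eb1 to D#2.
E to D spans seven letter names (E-F-G-A-B-C-D): a seventh.
The major seventh is 11 semitones; here we have 12, one semitone wider: augmented.

augmented seventh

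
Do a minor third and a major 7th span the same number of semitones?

No

A minor third spans 3 semitones; a major seventh spans 11 semitones. They differ by 8.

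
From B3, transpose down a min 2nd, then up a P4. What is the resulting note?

B3 down a minor second → A#3 (1 semitone).
A perfect fourth up from A#3 is D#4.

D#4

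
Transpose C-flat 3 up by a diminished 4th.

F-double-flat 3

The fourth takes the letter from C up to F.
A diminished fourth spans 4 semitones, so from Cb3 the target pitch is Fbb3.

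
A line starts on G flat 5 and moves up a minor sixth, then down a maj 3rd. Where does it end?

C double-flat 6

Gb5 up a minor sixth → Ebb6 (8 semitones).
Down a major third from Ebb6: Cbb6 (4 semitones down).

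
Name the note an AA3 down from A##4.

F4

The third takes the letter from A down to F.
Moving 6 semitones down from A##4 (the size of a doubly augmented third) reaches F4.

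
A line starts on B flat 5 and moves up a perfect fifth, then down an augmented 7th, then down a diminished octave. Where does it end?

Up a perfect fifth from Bb5: F6 (7 semitones up).
Down an augmented seventh from F6: Gbb5 (12 semitones down).
Down a diminished octave from Gbb5: Gb4 (11 semitones down).

G flat 4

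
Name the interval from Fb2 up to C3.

F to C spans five letter names (F-G-A-B-C) — that makes it a fifth of some quality.
A perfect fifth would be 7 semitones; Fb2 to C3 is 8, one semitone wider, so the interval is augmented.

augmented 5th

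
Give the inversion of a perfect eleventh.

perfect fifth

First reduce the compound perfect eleventh to its simple form, a perfect fourth.
The rule of nine gives the new number: 9 − 4 = 5, so a fourth becomes a fifth.
And perfect stays perfect under inversion, so we get a perfect fifth.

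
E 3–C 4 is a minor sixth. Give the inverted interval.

Interval numbers invert to sum to nine: 6 + 3 = 9, so a sixth inverts to a third.
And minor becomes major under inversion, so we get a major third.

major 3rd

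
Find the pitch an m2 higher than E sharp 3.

F sharp 3

The second takes the letter from E up to F.
Moving 1 semitone up from E#3 (the size of a minor second) reaches F#3.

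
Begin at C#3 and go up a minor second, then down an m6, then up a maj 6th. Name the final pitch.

D#3

Up a minor second from C#3: D3 (1 semitone up).
D3 down a minor sixth → F#2 (8 semitones).
A major sixth up from F#2 is D#3.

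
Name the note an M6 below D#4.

F#3

Counting six letter names down from D lands on F.
A major sixth spans 9 semitones, so from D#4 the target pitch is F#3.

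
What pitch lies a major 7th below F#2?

G1

Counting seven letter names down from F lands on G.
A major seventh is 11 semitones; 11 semitones down from F#2 gives G1.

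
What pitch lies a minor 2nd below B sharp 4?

The second takes the letter from B down to A.
A minor second is 1 semitone; 1 semitone down from B#4 gives A##4.

A double-sharp 4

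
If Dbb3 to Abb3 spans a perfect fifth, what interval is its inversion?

perfect 4th

Inverted interval numbers add to nine, so a fifth pairs with a fourth (5 + 4 = 9).
The quality also flips — perfect stays perfect — giving a perfect fourth.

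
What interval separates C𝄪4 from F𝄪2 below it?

perfect twelfth

Descending from C##4 to F##2 is the same interval as ascending F##2 to C##4.
F to C spans five letter names (F-G-A-B-C), plus an octave — that makes it a twelfth of some quality.
F##2 to C##4 is 19 semitones, matching the perfect twelfth exactly, so the quality is perfect.
(Equivalently, a compound perfect fifth: a perfect fifth plus an octave.)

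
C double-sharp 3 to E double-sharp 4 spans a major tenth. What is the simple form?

Take out an octave (7 from the number): 10 − 7 = 3.
So a major tenth is an octave plus a major third. The quality is unchanged.

major 3rd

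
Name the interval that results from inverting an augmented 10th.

First reduce the compound augmented tenth to its simple form, an augmented third.
The rule of nine gives the new number: 9 − 3 = 6, so a third becomes a sixth.
And augmented becomes diminished under inversion, so we get a diminished sixth.

diminished 6th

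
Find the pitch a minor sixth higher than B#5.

G#6

Counting six letter names up from B lands on G.
A minor sixth is 8 semitones; 8 semitones up from B#5 gives G#6.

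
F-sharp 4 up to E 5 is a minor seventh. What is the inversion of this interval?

Inverted interval numbers add to nine, so a seventh pairs with a second (7 + 2 = 9).
And minor becomes major under inversion, so we get a major second.

major 2nd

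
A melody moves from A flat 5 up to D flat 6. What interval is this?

A to D spans four letter names (A-B-C-D): a fourth.
The perfect fourth spans 5 semitones, and Ab5 to Db6 is exactly 5 semitones — so this is a perfect fourth.

perfect fourth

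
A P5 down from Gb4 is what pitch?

Counting five letter names down from G lands on C.
A perfect fifth spans 7 semitones, so from Gb4 the target pitch is Cb4.

Cb4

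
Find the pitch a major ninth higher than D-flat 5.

E-flat 6

Counting two letter names plus an octave up from D lands on E.
A major ninth spans 14 semitones, so from Db5 the target pitch is Eb6.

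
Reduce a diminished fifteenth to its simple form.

Take out an octave (7 from the number): 15 − 7 = 8.
So a diminished fifteenth is an octave plus a diminished octave. The quality is unchanged.

d8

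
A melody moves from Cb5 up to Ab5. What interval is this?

C to A spans six letter names (C-D-E-F-G-A): a sixth.
Counting semitones, Cb5→Ab5 is 9, which is the major sixth.

M6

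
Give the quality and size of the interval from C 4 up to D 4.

M2

C to D spans two letter names (C-D), so the interval is some kind of second.
Counting semitones, C4→D4 is 2, which is the major second.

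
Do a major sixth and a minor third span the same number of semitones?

No

A major sixth is 9 semitones but a minor third is 3 semitones — different sizes.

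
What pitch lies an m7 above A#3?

Seven letter names up from A: G.
A minor seventh is 10 semitones; 10 semitones up from A#3 gives G#4.

G#4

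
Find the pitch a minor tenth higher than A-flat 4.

C-flat 6

The tenth's letter: A up three letter names plus an octave → C.
Moving 15 semitones up from Ab4 (the size of a minor tenth) reaches Cb6.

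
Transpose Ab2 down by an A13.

Six letters down from A (plus an octave) reaches C.
An augmented thirteenth is 22 semitones; 22 semitones down from Ab2 gives Cbb1.

Cbb1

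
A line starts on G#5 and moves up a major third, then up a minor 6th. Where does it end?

G#5 up a major third → B#5 (4 semitones).
Up a minor sixth from B#5: G#6 (8 semitones up).

G#6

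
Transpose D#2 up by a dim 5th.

Counting five letter names up from D lands on A.
A diminished fifth spans 6 semitones, so from D#2 the target pitch is A2.

A2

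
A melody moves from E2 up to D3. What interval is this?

minor 7th

E to D spans seven letter names (E-F-G-A-B-C-D), so the interval is some kind of seventh.
At 10 semitones, E2→D3 falls one short of a major seventh: minor.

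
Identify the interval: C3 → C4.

C to C is the same letter name, plus an octave — that makes it an octave of some quality.
Counting semitones, C3→C4 is 12, which is the perfect octave.

perfect octave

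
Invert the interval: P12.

perfect fourth

First reduce the compound perfect twelfth to its simple form, a perfect fifth.
The rule of nine gives the new number: 9 − 5 = 4, so a fifth becomes a fourth.
And perfect stays perfect under inversion, so we get a perfect fourth.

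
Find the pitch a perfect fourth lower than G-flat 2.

The fourth takes the letter from G down to D.
A perfect fourth is 5 semitones; 5 semitones down from Gb2 gives Db2.

D-flat 2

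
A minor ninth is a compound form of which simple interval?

Each octave removed subtracts seven from the number: 9 − 7 = 2.
Quality carries through unchanged, so the simple form is a minor second.

m2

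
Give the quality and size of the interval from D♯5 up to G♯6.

D to G spans four letter names (D-E-F-G), plus an octave, so the interval is some kind of eleventh.
D#5 to G#6 is 17 semitones, matching the perfect eleventh exactly, so the quality is perfect.
(Equivalently, a compound perfect fourth: a perfect fourth plus an octave.)

perfect 11th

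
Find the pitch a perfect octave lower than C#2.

The letter stays C (same as the start), shifted an octave down.
Moving 12 semitones down from C#2 (the size of a perfect octave) reaches C#1.

C#1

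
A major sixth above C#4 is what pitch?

Six letter names up from C: A.
A major sixth is 9 semitones; 9 semitones up from C#4 gives A#4.

A#4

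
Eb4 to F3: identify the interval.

m7

Descending from Eb4 to F3 is the same interval as ascending F3 to Eb4.
F to E spans seven letter names (F-G-A-B-C-D-E), so the interval is some kind of seventh.
F3 to Eb4 is 10 semitones, a half step short of the major seventh (11), so this is minor.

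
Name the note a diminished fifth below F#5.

B#4

Counting five letter names down from F lands on B.
A diminished fifth spans 6 semitones, so from F#5 the target pitch is B#4.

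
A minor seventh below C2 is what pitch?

D1

Counting seven letter names down from C lands on D.
A minor seventh spans 10 semitones, so from C2 the target pitch is D1.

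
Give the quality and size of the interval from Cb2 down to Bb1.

minor second

Descending from Cb2 to Bb1 is the same interval as ascending Bb1 to Cb2.
B to C spans two letter names (B-C), so the interval is some kind of second.
Bb1 to Cb2 is 1 semitone, a half step short of the major second (2), so this is minor.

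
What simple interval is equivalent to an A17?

Subtracting seven from the interval number removes an octave: 17 − 14 = 3.
Quality carries through unchanged, so the simple form is an augmented third.

augmented 3rd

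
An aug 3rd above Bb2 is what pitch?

Three letter names up from B: D.
An augmented third spans 5 semitones, so from Bb2 the target pitch is D#3.

D#3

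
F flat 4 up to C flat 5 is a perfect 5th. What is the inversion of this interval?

P4

Inverted interval numbers add to nine, so a fifth pairs with a fourth (5 + 4 = 9).
And perfect stays perfect under inversion, so we get a perfect fourth.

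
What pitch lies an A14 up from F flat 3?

Counting seven letter names plus an octave up from F lands on E.
An augmented fourteenth is 24 semitones; 24 semitones up from Fb3 gives E5.

E 5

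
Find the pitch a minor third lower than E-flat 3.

Three letter names down from E: C.
A minor third is 3 semitones; 3 semitones down from Eb3 gives C3.

C 3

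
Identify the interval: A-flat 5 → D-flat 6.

P4

A to D spans four letter names (A-B-C-D), so the interval is some kind of fourth.
The perfect fourth spans 5 semitones, and Ab5 to Db6 is exactly 5 semitones — so this is a perfect fourth.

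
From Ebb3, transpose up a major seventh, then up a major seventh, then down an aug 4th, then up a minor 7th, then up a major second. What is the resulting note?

Ebb3 up a major seventh → Db4 (11 semitones).
Up a major seventh from Db4: C5 (11 semitones up).
An augmented fourth down from C5 is Gb4.
Gb4 up a minor seventh → Fb5 (10 semitones).
Fb5 up a major second → Gb5 (2 semitones).

Gb5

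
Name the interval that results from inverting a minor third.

Interval numbers invert to sum to nine: 3 + 6 = 9, so a third inverts to a sixth.
The quality also flips — minor becomes major — giving a major sixth.

major 6th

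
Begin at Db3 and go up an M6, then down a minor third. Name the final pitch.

A major sixth up from Db3 is Bb3.
Down a minor third from Bb3: G3 (3 semitones down).

G3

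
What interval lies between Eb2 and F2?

M2

E to F spans two letter names (E-F), so the interval is some kind of second.
Eb2 to F2 is 2 semitones, matching the major second exactly, so the quality is major.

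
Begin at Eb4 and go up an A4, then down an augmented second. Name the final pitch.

Eb4 up an augmented fourth → A4 (6 semitones).
An augmented second down from A4 is Gb4.

Gb4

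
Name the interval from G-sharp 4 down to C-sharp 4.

perfect fifth

Descending from G#4 to C#4 is the same interval as ascending C#4 to G#4.
C to G spans five letter names (C-D-E-F-G), so the interval is some kind of fifth.
The perfect fifth spans 7 semitones, and C#4 to G#4 is exactly 7 semitones — so this is a perfect fifth.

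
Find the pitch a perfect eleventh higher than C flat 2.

F flat 3

Four letters up from C (plus an octave) reaches F.
A perfect eleventh spans 17 semitones, so from Cb2 the target pitch is Fb3.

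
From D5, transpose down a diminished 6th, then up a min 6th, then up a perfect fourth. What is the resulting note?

A diminished sixth down from D5 is F##4.
Up a minor sixth from F##4: D#5 (8 semitones up).
A perfect fourth up from D#5 is G#5.

G#5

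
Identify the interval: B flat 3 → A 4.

major seventh

B to A spans seven letter names (B-C-D-E-F-G-A) — that makes it a seventh of some quality.
Bb3 to A4 is 11 semitones, matching the major seventh exactly, so the quality is major.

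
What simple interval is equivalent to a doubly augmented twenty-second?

Each octave removed subtracts seven from the number: 22 − 14 = 8.
That makes a doubly augmented twenty-second a compound doubly augmented octave — 2 octaves plus a doubly augmented octave.

doubly augmented octave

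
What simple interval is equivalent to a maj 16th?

major 2nd

Take out 2 octaves (14 from the number): 16 − 14 = 2.
So a major sixteenth is 2 octaves plus a major second. The quality is unchanged.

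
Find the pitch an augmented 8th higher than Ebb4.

Eb5

An octave keeps the letter name E, an octave up from E.
An augmented octave is 13 semitones; 13 semitones up from Ebb4 gives Eb5.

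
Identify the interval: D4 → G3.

Descending from D4 to G3 is the same interval as ascending G3 to D4.
G to D spans five letter names (G-A-B-C-D) — that makes it a fifth of some quality.
Counting semitones, G3→D4 is 7, which is the perfect fifth.

perfect fifth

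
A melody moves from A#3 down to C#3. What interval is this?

major sixth

Descending from A#3 to C#3 is the same interval as ascending C#3 to A#3.
C to A spans six letter names (C-D-E-F-G-A) — that makes it a sixth of some quality.
The major sixth spans 9 semitones, and C#3 to A#3 is exactly 9 semitones — so this is a major sixth.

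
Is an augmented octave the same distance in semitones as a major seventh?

13 semitones (augmented octave) vs 11 semitones (major seventh): not equal.

No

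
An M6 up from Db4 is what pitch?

Six letter names up from D: B.
Moving 9 semitones up from Db4 (the size of a major sixth) reaches Bb4.

Bb4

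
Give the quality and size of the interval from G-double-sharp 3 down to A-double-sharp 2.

minor seventh

Descending from G##3 to A##2 is the same interval as ascending A##2 to G##3.
A to G spans seven letter names (A-B-C-D-E-F-G), so the interval is some kind of seventh.
At 10 semitones, A##2→G##3 falls one short of a major seventh: minor.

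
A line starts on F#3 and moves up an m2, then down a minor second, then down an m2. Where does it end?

Up a minor second from F#3: G3 (1 semitone up).
Down a minor second from G3: F#3 (1 semitone down).
Down a minor second from F#3: E#3 (1 semitone down).

E#3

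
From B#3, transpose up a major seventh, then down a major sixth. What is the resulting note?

A major seventh up from B#3 is A##4.
Down a major sixth from A##4: C##4 (9 semitones down).

C##4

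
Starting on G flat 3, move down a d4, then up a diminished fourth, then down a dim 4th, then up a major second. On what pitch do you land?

E 3

A diminished fourth down from Gb3 is D3.
A diminished fourth up from D3 is Gb3.
Down a diminished fourth from Gb3: D3 (4 semitones down).
Up a major second from D3: E3 (2 semitones up).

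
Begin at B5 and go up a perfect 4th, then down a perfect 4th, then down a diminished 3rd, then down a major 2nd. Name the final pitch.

F##5

Up a perfect fourth from B5: E6 (5 semitones up).
E6 down a perfect fourth → B5 (5 semitones).
B5 down a diminished third → G##5 (2 semitones).
G##5 down a major second → F##5 (2 semitones).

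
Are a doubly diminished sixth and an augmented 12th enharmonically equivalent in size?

No

6 semitones (doubly diminished sixth) vs 20 semitones (augmented twelfth): not equal.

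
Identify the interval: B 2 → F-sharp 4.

B to F spans five letter names (B-C-D-E-F), plus an octave — that makes it a twelfth of some quality.
B2 to F#4 is 19 semitones, matching the perfect twelfth exactly, so the quality is perfect.
(Equivalently, a compound perfect fifth: a perfect fifth plus an octave.)

perfect twelfth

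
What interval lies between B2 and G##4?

B to G spans six letter names (B-C-D-E-F-G), plus an octave: a thirteenth.
B2 to G##4 spans 22 semitones — one semitone wider than the major thirteenth (21) — giving an augmented thirteenth.
(Equivalently, a compound augmented sixth: an augmented sixth plus an octave.)

A13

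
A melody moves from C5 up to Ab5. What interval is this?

C to A spans six letter names (C-D-E-F-G-A) — that makes it a sixth of some quality.
A major sixth would be 9 semitones, but C5 to Ab5 is 8 — one semitone narrower, making it a minor sixth.

minor sixth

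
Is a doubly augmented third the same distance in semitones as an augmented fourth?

Yes

Both span 6 semitones: a doubly augmented third and an augmented fourth are the same chromatic distance.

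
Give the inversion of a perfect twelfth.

First reduce the compound perfect twelfth to its simple form, a perfect fifth.
Inverted interval numbers add to nine, so a fifth pairs with a fourth (5 + 4 = 9).
And perfect stays perfect under inversion, so we get a perfect fourth.

P4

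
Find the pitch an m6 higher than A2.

Counting six letter names up from A lands on F.
Moving 8 semitones up from A2 (the size of a minor sixth) reaches F3.

F3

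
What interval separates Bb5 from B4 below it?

Descending from Bb5 to B4 is the same interval as ascending B4 to Bb5.
B to B is the same letter name, plus an octave, so the interval is some kind of octave.
The perfect octave is 12 semitones; here we have 11, one semitone narrower: diminished.

diminished octave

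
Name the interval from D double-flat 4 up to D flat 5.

augmented octave

D to D is the same letter name, plus an octave, so the interval is some kind of octave.
The perfect octave is 12 semitones; here we have 13, one semitone wider: augmented.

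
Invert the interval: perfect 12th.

perfect fourth

First reduce the compound perfect twelfth to its simple form, a perfect fifth.
Interval numbers invert to sum to nine: 5 + 4 = 9, so a fifth inverts to a fourth.
Quality inverts too: perfect stays perfect. That makes the inversion a perfect fourth.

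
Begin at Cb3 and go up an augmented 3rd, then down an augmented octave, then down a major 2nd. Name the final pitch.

An augmented third up from Cb3 is E3.
An augmented octave down from E3 is Eb2.
Down a major second from Eb2: Db2 (2 semitones down).

Db2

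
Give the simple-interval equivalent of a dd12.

Subtracting seven from the interval number removes an octave: 12 − 7 = 5.
So a doubly diminished twelfth is an octave plus a doubly diminished fifth. The quality is unchanged.

doubly diminished 5th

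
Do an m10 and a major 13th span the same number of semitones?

No

15 semitones (minor tenth) vs 21 semitones (major thirteenth): not equal.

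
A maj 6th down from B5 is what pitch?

D5

Counting six letter names down from B lands on D.
A major sixth spans 9 semitones, so from B5 the target pitch is D5.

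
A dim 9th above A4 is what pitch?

Bbb5

The ninth's letter: A up two letter names plus an octave → B.
Moving 12 semitones up from A4 (the size of a diminished ninth) reaches Bbb5.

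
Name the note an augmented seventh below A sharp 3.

Counting seven letter names down from A lands on B.
An augmented seventh spans 12 semitones, so from A#3 the target pitch is Bb2.

B flat 2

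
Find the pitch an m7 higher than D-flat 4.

C-flat 5

Counting seven letter names up from D lands on C.
Moving 10 semitones up from Db4 (the size of a minor seventh) reaches Cb5.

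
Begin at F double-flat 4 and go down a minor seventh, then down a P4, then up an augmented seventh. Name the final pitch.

C 4

Down a minor seventh from Fbb4: Gbb3 (10 semitones down).
A perfect fourth down from Gbb3 is Dbb3.
An augmented seventh up from Dbb3 is C4.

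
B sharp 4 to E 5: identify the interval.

B to E spans four letter names (B-C-D-E) — that makes it a fourth of some quality.
The perfect fourth is 5 semitones; here we have 4, one semitone narrower: diminished.

diminished fourth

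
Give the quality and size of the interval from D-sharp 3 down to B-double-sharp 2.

d3

Descending from D#3 to B##2 is the same interval as ascending B##2 to D#3.
B to D spans three letter names (B-C-D) — that makes it a third of some quality.
The major third is 4 semitones; here we have 2, two semitones narrower: diminished.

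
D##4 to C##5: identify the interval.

D to C spans seven letter names (D-E-F-G-A-B-C): a seventh.
A major seventh would be 11 semitones, but D##4 to C##5 is 10 — one semitone narrower, making it a minor seventh.

minor seventh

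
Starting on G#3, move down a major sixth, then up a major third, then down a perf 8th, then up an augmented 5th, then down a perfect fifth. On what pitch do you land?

D##2

G#3 down a major sixth → B2 (9 semitones).
A major third up from B2 is D#3.
D#3 down a perfect octave → D#2 (12 semitones).
Up an augmented fifth from D#2: A##2 (8 semitones up).
A perfect fifth down from A##2 is D##2.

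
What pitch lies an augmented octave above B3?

B#4

An octave keeps the letter name B, an octave up from B.
An augmented octave is 13 semitones; 13 semitones up from B3 gives B#4.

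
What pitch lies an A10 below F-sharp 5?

D-flat 4

The tenth's letter: F down three letter names plus an octave → D.
Moving 17 semitones down from F#5 (the size of an augmented tenth) reaches Db4.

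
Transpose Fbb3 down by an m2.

Ebb3

Counting two letter names down from F lands on E.
Moving 1 semitone down from Fbb3 (the size of a minor second) reaches Ebb3.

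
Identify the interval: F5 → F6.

perfect octave

F to F is the same letter name, plus an octave: an octave.
F5 to F6 is 12 semitones, matching the perfect octave exactly, so the quality is perfect.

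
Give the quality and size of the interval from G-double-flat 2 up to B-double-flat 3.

major tenth

G to B spans three letter names (G-A-B), plus an octave: a tenth.
Gbb2 to Bbb3 is 16 semitones, matching the major tenth exactly, so the quality is major.
(Equivalently, a compound major third: a major third plus an octave.)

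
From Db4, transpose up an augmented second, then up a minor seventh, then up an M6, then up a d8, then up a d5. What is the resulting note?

Up an augmented second from Db4: E4 (3 semitones up).
A minor seventh up from E4 is D5.
D5 up a major sixth → B5 (9 semitones).
Up a diminished octave from B5: Bb6 (11 semitones up).
A diminished fifth up from Bb6 is Fb7.

Fb7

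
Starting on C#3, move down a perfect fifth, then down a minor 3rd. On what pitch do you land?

D#2

C#3 down a perfect fifth → F#2 (7 semitones).
A minor third down from F#2 is D#2.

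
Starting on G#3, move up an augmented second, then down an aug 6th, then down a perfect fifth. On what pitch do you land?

F#2

Up an augmented second from G#3: A##3 (3 semitones up).
An augmented sixth down from A##3 is C#3.
Down a perfect fifth from C#3: F#2 (7 semitones down).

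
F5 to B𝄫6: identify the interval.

F to B spans four letter names (F-G-A-B), plus an octave, so the interval is some kind of eleventh.
A perfect eleventh would be 17 semitones; F5 to Bbb6 is 16, one semitone narrower, so the interval is diminished.
(Equivalently, a compound diminished fourth: a diminished fourth plus an octave.)

diminished eleventh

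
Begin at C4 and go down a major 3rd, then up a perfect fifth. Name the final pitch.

Eb4

C4 down a major third → Ab3 (4 semitones).
Up a perfect fifth from Ab3: Eb4 (7 semitones up).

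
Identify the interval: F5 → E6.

F to E spans seven letter names (F-G-A-B-C-D-E): a seventh.
F5 to E6 is 11 semitones, matching the major seventh exactly, so the quality is major.

major seventh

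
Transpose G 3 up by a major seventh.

Seven letter names up from G: F.
A major seventh is 11 semitones; 11 semitones up from G3 gives F#4.

F-sharp 4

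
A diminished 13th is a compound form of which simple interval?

Take out an octave (7 from the number): 13 − 7 = 6.
So a diminished thirteenth is an octave plus a diminished sixth. The quality is unchanged.

d6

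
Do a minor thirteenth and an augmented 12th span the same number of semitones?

Both span 20 semitones: a minor thirteenth and an augmented twelfth are the same chromatic distance.

Yes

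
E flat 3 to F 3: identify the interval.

M2

E to F spans two letter names (E-F), so the interval is some kind of second.
Counting semitones, Eb3→F3 is 2, which is the major second.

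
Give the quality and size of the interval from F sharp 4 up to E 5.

minor seventh

F to E spans seven letter names (F-G-A-B-C-D-E), so the interval is some kind of seventh.
F#4 to E5 is 10 semitones, a half step short of the major seventh (11), so this is minor.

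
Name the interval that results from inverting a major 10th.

m6

First reduce the compound major tenth to its simple form, a major third.
Interval numbers invert to sum to nine: 3 + 6 = 9, so a third inverts to a sixth.
Quality inverts too: major becomes minor. That makes the inversion a minor sixth.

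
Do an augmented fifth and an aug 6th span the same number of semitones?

No

An augmented fifth spans 8 semitones; an augmented sixth spans 10 semitones. They differ by 2.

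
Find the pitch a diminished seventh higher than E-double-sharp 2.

Counting seven letter names up from E lands on D.
A diminished seventh spans 9 semitones, so from E##2 the target pitch is D#3.

D-sharp 3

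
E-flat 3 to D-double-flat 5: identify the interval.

E to D spans seven letter names (E-F-G-A-B-C-D), plus an octave — that makes it a fourteenth of some quality.
The major fourteenth is 23 semitones; here we have 21, two semitones narrower: diminished.
(Equivalently, a compound diminished seventh: a diminished seventh plus an octave.)

diminished 14th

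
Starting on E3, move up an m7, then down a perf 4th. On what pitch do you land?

A minor seventh up from E3 is D4.
D4 down a perfect fourth → A3 (5 semitones).

A3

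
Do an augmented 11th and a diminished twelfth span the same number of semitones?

Yes

An augmented eleventh = 18 semitones = a diminished twelfth; enharmonically equal.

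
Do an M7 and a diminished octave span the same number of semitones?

Yes

Both span 11 semitones: a major seventh and a diminished octave are the same chromatic distance.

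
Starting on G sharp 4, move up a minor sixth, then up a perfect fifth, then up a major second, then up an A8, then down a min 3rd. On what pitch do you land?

G#4 up a minor sixth → E5 (8 semitones).
A perfect fifth up from E5 is B5.
Up a major second from B5: C#6 (2 semitones up).
Up an augmented octave from C#6: C##7 (13 semitones up).
Down a minor third from C##7: A##6 (3 semitones down).

A double-sharp 6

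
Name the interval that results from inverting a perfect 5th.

The rule of nine gives the new number: 9 − 5 = 4, so a fifth becomes a fourth.
And perfect stays perfect under inversion, so we get a perfect fourth.

perfect 4th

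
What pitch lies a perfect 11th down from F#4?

C#3

Counting four letter names plus an octave down from F lands on C.
Moving 17 semitones down from F#4 (the size of a perfect eleventh) reaches C#3.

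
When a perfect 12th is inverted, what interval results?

perfect fourth

First reduce the compound perfect twelfth to its simple form, a perfect fifth.
Interval numbers invert to sum to nine: 5 + 4 = 9, so a fifth inverts to a fourth.
Quality inverts too: perfect stays perfect. That makes the inversion a perfect fourth.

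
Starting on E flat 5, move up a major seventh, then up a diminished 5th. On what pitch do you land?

A flat 6

Up a major seventh from Eb5: D6 (11 semitones up).
Up a diminished fifth from D6: Ab6 (6 semitones up).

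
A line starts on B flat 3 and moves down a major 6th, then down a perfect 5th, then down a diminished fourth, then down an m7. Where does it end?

E 1

Bb3 down a major sixth → Db3 (9 semitones).
Down a perfect fifth from Db3: Gb2 (7 semitones down).
Down a diminished fourth from Gb2: D2 (4 semitones down).
Down a minor seventh from D2: E1 (10 semitones down).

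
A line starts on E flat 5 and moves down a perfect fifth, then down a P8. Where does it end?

A perfect fifth down from Eb5 is Ab4.
A perfect octave down from Ab4 is Ab3.

A flat 3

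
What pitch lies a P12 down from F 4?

Counting five letter names plus an octave down from F lands on B.
Moving 19 semitones down from F4 (the size of a perfect twelfth) reaches Bb2.

B flat 2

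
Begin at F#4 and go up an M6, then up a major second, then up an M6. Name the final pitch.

Up a major sixth from F#4: D#5 (9 semitones up).
A major second up from D#5 is E#5.
A major sixth up from E#5 is C##6.

C##6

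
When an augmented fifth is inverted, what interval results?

Interval numbers invert to sum to nine: 5 + 4 = 9, so a fifth inverts to a fourth.
Quality inverts too: augmented becomes diminished. That makes the inversion a diminished fourth.

d4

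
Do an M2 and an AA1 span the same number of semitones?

Yes

A major second spans 2 semitones, and a doubly augmented unison also spans 2 semitones — they're enharmonic.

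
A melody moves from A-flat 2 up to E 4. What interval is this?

A to E spans five letter names (A-B-C-D-E), plus an octave, so the interval is some kind of twelfth.
A perfect twelfth would be 19 semitones; Ab2 to E4 is 20, one semitone wider, so the interval is augmented.
(Equivalently, a compound augmented fifth: an augmented fifth plus an octave.)

augmented 12th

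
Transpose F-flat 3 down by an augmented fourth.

C-double-flat 3

The fourth takes the letter from F down to C.
Moving 6 semitones down from Fb3 (the size of an augmented fourth) reaches Cbb3.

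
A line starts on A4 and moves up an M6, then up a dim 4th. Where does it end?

Bb5

Up a major sixth from A4: F#5 (9 semitones up).
Up a diminished fourth from F#5: Bb5 (4 semitones up).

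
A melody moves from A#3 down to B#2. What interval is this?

m7

Descending from A#3 to B#2 is the same interval as ascending B#2 to A#3.
B to A spans seven letter names (B-C-D-E-F-G-A): a seventh.
At 10 semitones, B#2→A#3 falls one short of a major seventh: minor.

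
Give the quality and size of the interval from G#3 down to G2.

Descending from G#3 to G2 is the same interval as ascending G2 to G#3.
G to G is the same letter name, plus an octave, so the interval is some kind of octave.
G2 to G#3 spans 13 semitones — one semitone wider than the perfect octave (12) — giving an augmented octave.

A8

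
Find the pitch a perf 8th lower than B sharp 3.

An octave keeps the letter name B, an octave down from B.
Moving 12 semitones down from B#3 (the size of a perfect octave) reaches B#2.

B sharp 2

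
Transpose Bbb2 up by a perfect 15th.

A fifteenth keeps the letter name B, two octaves up from B.
A perfect fifteenth spans 24 semitones, so from Bbb2 the target pitch is Bbb4.

Bbb4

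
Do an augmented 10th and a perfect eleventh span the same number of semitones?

Yes

An augmented tenth spans 17 semitones, and a perfect eleventh also spans 17 semitones — they're enharmonic.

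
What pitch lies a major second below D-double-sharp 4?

The second takes the letter from D down to C.
A major second is 2 semitones; 2 semitones down from D##4 gives C##4.

C-double-sharp 4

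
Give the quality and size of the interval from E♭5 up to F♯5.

E to F spans two letter names (E-F), so the interval is some kind of second.
A major second would be 2 semitones; Eb5 to F#5 is 3, one semitone wider, so the interval is augmented.

A2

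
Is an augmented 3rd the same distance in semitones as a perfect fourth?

An augmented third spans 5 semitones, and a perfect fourth also spans 5 semitones — they're enharmonic.

Yes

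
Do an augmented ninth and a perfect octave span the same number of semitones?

15 semitones (augmented ninth) vs 12 semitones (perfect octave): not equal.

No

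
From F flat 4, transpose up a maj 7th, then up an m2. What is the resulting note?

F flat 5

Fb4 up a major seventh → Eb5 (11 semitones).
Eb5 up a minor second → Fb5 (1 semitone).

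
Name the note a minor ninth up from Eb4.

Fb5

Two letters up from E (plus an octave) reaches F.
Moving 13 semitones up from Eb4 (the size of a minor ninth) reaches Fb5.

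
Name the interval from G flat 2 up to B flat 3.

major tenth

G to B spans three letter names (G-A-B), plus an octave, so the interval is some kind of tenth.
Counting semitones, Gb2→Bb3 is 16, which is the major tenth.
(Equivalently, a compound major third: a major third plus an octave.)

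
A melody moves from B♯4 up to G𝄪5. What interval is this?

B to G spans six letter names (B-C-D-E-F-G): a sixth.
The major sixth spans 9 semitones, and B#4 to G##5 is exactly 9 semitones — so this is a major sixth.

M6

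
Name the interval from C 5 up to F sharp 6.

augmented eleventh

C to F spans four letter names (C-D-E-F), plus an octave: an eleventh.
C5 to F#6 spans 18 semitones — one semitone wider than the perfect eleventh (17) — giving an augmented eleventh.
(Equivalently, a compound augmented fourth: an augmented fourth plus an octave.)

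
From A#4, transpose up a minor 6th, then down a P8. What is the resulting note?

Up a minor sixth from A#4: F#5 (8 semitones up).
Down a perfect octave from F#5: F#4 (12 semitones down).

F#4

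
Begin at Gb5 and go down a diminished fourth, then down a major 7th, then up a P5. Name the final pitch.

Bb4

A diminished fourth down from Gb5 is D5.
Down a major seventh from D5: Eb4 (11 semitones down).
Eb4 up a perfect fifth → Bb4 (7 semitones).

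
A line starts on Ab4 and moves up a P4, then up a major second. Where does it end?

Ab4 up a perfect fourth → Db5 (5 semitones).
A major second up from Db5 is Eb5.

Eb5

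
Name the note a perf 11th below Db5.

The eleventh's letter: D down four letter names plus an octave → A.
Moving 17 semitones down from Db5 (the size of a perfect eleventh) reaches Ab3.

Ab3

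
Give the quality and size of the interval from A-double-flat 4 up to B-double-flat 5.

major ninth

A to B spans two letter names (A-B), plus an octave, so the interval is some kind of ninth.
The major ninth spans 14 semitones, and Abb4 to Bbb5 is exactly 14 semitones — so this is a major ninth.
(Equivalently, a compound major second: a major second plus an octave.)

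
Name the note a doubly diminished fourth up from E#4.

Ab4

Counting four letter names up from E lands on A.
A doubly diminished fourth spans 3 semitones, so from E#4 the target pitch is Ab4.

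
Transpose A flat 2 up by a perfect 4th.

D flat 3

The fourth takes the letter from A up to D.
A perfect fourth spans 5 semitones, so from Ab2 the target pitch is Db3.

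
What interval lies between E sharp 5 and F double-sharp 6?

E to F spans two letter names (E-F), plus an octave — that makes it a ninth of some quality.
The major ninth spans 14 semitones, and E#5 to F##6 is exactly 14 semitones — so this is a major ninth.
(Equivalently, a compound major second: a major second plus an octave.)

major ninth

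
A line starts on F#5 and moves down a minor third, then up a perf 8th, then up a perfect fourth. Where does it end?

G#6

A minor third down from F#5 is D#5.
D#5 up a perfect octave → D#6 (12 semitones).
D#6 up a perfect fourth → G#6 (5 semitones).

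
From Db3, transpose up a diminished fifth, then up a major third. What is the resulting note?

Db3 up a diminished fifth → Abb3 (6 semitones).
A major third up from Abb3 is Cb4.

Cb4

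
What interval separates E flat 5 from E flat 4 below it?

perfect octave

Descending from Eb5 to Eb4 is the same interval as ascending Eb4 to Eb5.
E to E is the same letter name, plus an octave — that makes it an octave of some quality.
Eb4 to Eb5 is 12 semitones, matching the perfect octave exactly, so the quality is perfect.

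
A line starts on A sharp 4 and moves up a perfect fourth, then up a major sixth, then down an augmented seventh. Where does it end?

A#4 up a perfect fourth → D#5 (5 semitones).
Up a major sixth from D#5: B#5 (9 semitones up).
An augmented seventh down from B#5 is C5.

C 5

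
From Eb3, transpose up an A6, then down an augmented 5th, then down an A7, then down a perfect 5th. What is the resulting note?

Cbb2

Eb3 up an augmented sixth → C#4 (10 semitones).
C#4 down an augmented fifth → F3 (8 semitones).
F3 down an augmented seventh → Gbb2 (12 semitones).
Down a perfect fifth from Gbb2: Cbb2 (7 semitones down).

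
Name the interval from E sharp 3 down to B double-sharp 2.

diminished fourth

Descending from E#3 to B##2 is the same interval as ascending B##2 to E#3.
B to E spans four letter names (B-C-D-E) — that makes it a fourth of some quality.
B##2 to E#3 spans 4 semitones — one semitone narrower than the perfect fourth (5) — giving a diminished fourth.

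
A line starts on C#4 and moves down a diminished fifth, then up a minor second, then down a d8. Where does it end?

A diminished fifth down from C#4 is F##3.
A minor second up from F##3 is G#3.
A diminished octave down from G#3 is G##2.

G##2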